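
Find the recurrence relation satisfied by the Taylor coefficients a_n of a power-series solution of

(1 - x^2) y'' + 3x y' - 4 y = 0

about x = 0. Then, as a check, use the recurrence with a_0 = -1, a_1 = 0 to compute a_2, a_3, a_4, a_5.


Substitute y = sum_n a_n x^n.
(1 - 1 x^2) y'' contributes (n+2)(n+1) a_{n+2} - n(n-1) a_n at x^n.
3 x y'(x) contributes 3 n a_n at x^n.
-4 y(x) contributes -4 a_n at x^n.
Matching x^n: (n+2)(n+1) a_{n+2} + (-n(n-1) + 3 n - 4) a_n = 0.
Thus a_{n+2} = (n(n-1) - 3 n + 4) / ((n+1)(n+2)) * a_n.

Check with a_0 = -1, a_1 = 0 (apply the recurrence for n = 0, 1, 2, 3): a_0 = -1, a_1 = 0, a_2 = -2, a_3 = 0, a_4 = 0, a_5 = 0.

a_(n+2) = (n(n-1) - 3 n + 4) / ((n+1)(n+2)) * a_n; check: a_0 = -1, a_1 = 0, a_2 = -2, a_3 = 0, a_4 = 0, a_5 = 0


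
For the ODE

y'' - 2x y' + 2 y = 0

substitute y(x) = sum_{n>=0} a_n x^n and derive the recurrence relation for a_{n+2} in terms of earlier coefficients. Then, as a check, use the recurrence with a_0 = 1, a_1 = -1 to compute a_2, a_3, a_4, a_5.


Substitute y = sum_n a_n x^n.
y''(x) has coefficient (n+2)(n+1) a_{n+2} at x^n;
-2 x y'(x) has coefficient -2 n a_n at x^n (shift);
2 y(x) has coefficient 2 a_n at x^n.
Matching x^n: (n+2)(n+1) a_{n+2} + (-2n + 2) a_n = 0.
Thus a_{n+2} = (2n - 2) / ((n+1)(n+2)) * a_n.

Check with a_0 = 1, a_1 = -1 (apply the recurrence for n = 0, 1, 2, 3): a_0 = 1, a_1 = -1, a_2 = -1, a_3 = 0, a_4 = -1/6, a_5 = 0.

a_(n+2) = (2n - 2) / ((n+1)(n+2)) * a_n; check: a_0 = 1, a_1 = -1, a_2 = -1, a_3 = 0, a_4 = -1/6, a_5 = 0


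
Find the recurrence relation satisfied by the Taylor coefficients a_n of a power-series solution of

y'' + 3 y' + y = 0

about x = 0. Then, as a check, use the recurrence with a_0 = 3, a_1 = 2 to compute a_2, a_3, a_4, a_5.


Substitute y = sum_n a_n x^n.
y''(x) has coefficient (n+2)(n+1) a_{n+2} at x^n;
3 y'(x) has coefficient 3 (n+1) a_{n+1} at x^n;
y(x) has coefficient 1 a_n at x^n.
Matching x^n: (n+2)(n+1) a_{n+2} + 3 (n+1) a_{n+1} + 1 a_n = 0.
Thus a_{n+2} = [-3 (n+1) a_{n+1} - 1 a_n] / ((n+1)(n+2)).

Check with a_0 = 3, a_1 = 2 (apply the recurrence for n = 0, 1, 2, 3): a_0 = 3, a_1 = 2, a_2 = -9/2, a_3 = 25/6, a_4 = -11/4, a_5 = 173/120.

a_(n+2) = [-3 (n+1) a_(n+1) - 1 a_n] / ((n+1)(n+2)); check: a_0 = 3, a_1 = 2, a_2 = -9/2, a_3 = 25/6, a_4 = -11/4, a_5 = 173/120


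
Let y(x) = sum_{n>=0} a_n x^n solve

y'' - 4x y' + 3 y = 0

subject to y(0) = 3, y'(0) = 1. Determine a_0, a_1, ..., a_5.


Ansatz: y(x) = sum_{n>=0} a_n x^n, so y'(x) = sum_{n>=1} n a_n x^(n-1) and y''(x) = sum_{n>=2} n(n-1) a_n x^(n-2).
Substitute into P(x) y'' + Q(x) y' + R(x) y = 0 with P(x) = 1, Q(x) = -4x, R(x) = 3, and match powers of x.
Initial conditions: a_0 = 3, a_1 = 1.
Setting the coefficient of each power of x to zero and solving order by order (substituting the coefficients already found):
  x^0: 2 a_2 + 3 a_0 = 0  ->  2 a_2 = -3 a_0 = -9  ->  a_2 = -9/2
  x^1: 6 a_3 - a_1 = 0  ->  6 a_3 = a_1 = 1  ->  a_3 = 1/6
  x^2: 12 a_4 - 5 a_2 = 0  ->  12 a_4 = 5 a_2 = -45/2  ->  a_4 = -15/8
  x^3: 20 a_5 - 9 a_3 = 0  ->  20 a_5 = 9 a_3 = 3/2  ->  a_5 = 3/40
Truncated series: y(x) = 3 + x - (9/2) x^2 + (1/6) x^3 - (15/8) x^4 + (3/40) x^5 + O(x^6).

a_0 = 3; a_1 = 1; a_2 = -9/2; a_3 = 1/6; a_4 = -15/8; a_5 = 3/40


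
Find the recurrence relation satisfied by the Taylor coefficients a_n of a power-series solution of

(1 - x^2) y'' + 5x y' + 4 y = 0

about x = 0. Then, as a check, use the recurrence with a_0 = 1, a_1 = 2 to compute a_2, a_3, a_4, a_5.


Substitute y = sum_n a_n x^n.
(1 - 1 x^2) y'' contributes (n+2)(n+1) a_{n+2} - n(n-1) a_n at x^n.
5 x y'(x) contributes 5 n a_n at x^n.
4 y(x) contributes 4 a_n at x^n.
Matching x^n: (n+2)(n+1) a_{n+2} + (-n(n-1) + 5 n + 4) a_n = 0.
Thus a_{n+2} = (n(n-1) - 5 n - 4) / ((n+1)(n+2)) * a_n.

Check with a_0 = 1, a_1 = 2 (apply the recurrence for n = 0, 1, 2, 3): a_0 = 1, a_1 = 2, a_2 = -2, a_3 = -3, a_4 = 2, a_5 = 39/20.

a_(n+2) = (n(n-1) - 5 n - 4) / ((n+1)(n+2)) * a_n; check: a_0 = 1, a_1 = 2, a_2 = -2, a_3 = -3, a_4 = 2, a_5 = 39/20


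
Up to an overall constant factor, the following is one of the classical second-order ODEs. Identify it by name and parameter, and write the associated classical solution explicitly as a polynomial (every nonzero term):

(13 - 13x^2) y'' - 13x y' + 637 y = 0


All three coefficients share the factor 13; dividing through by 13 gives  (1 - x^2) y'' - x y' + 49 y = 0.
This matches the Chebyshev equation (1 - x^2) y'' - x y' + n^2 y = 0 (note the -x y' term, not -2x y') with n^2 = 49, so n = 7; the polynomial solution is T_7(x).
With y = sum_k a_k x^k, matching x^k gives (k+2)(k+1) a_{k+2} = (k^2 - n^2) a_k = (k - 7)(k + 7) a_k. The right side vanishes at k = 7, so the series with the parity of 7 terminates at degree 7.
Standard normalization: leading coefficient of T_n is 2^(n-1), so a_7 = 2^6 = 64. Work downward with a_k = (k+1)(k+2) a_{k+2} / ((k - 7)(k + 7)):
  a_5 = (6)(7)(64) / ((5 - 7)(5 + 7)) = 2688/(-24) = -112
  a_3 = (4)(5)(-112) / ((3 - 7)(3 + 7)) = -2240/(-40) = 56
  a_1 = (2)(3)(56) / ((1 - 7)(1 + 7)) = 336/(-48) = -7
Hence T_7(x) = 64 x^7 - 112 x^5 + 56 x^3 - 7 x.

T_7(x); series = 64 x^7 - 112 x^5 + 56 x^3 - 7 x


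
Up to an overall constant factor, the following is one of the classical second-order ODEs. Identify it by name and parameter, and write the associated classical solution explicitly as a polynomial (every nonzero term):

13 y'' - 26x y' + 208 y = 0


All three coefficients share the factor 13; dividing through by 13 gives  y'' - 2x y' + 16 y = 0.
This matches the Hermite equation y'' - 2x y' + 2n y = 0 with 2n = 16, so n = 8; the polynomial solution is H_8(x).
With y = sum_k a_k x^k, matching x^k gives (k+2)(k+1) a_{k+2} = 2(k - n) a_k = 2(k - 8) a_k. The right side vanishes at k = 8, so the series with the parity of 8 terminates at degree 8.
Standard normalization: leading coefficient of H_n is 2^n, so a_8 = 2^8 = 256. Work downward with a_k = (k+1)(k+2) a_{k+2} / (2(k - n)):
  a_6 = (7)(8)(256) / (2(6 - 8)) = 14336/(-4) = -3584
  a_4 = (5)(6)(-3584) / (2(4 - 8)) = -107520/(-8) = 13440
  a_2 = (3)(4)(13440) / (2(2 - 8)) = 161280/(-12) = -13440
  a_0 = (1)(2)(-13440) / (2(0 - 8)) = -26880/(-16) = 1680
Hence H_8(x) = 256 x^8 - 3584 x^6 + 13440 x^4 - 13440 x^2 + 1680.

H_8(x); series = 256 x^8 - 3584 x^6 + 13440 x^4 - 13440 x^2 + 1680


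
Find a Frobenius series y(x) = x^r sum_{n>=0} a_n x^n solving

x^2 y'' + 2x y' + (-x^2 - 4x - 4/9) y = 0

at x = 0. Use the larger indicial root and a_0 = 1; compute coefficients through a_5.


Write in Frobenius form y'' + (p(x)/x) y' + (q(x)/x^2) y = 0:
  p(x) = 2,  q(x) = -x^2 - 4x - 4/9.
Indicial equation: r(r-1) + (2) r + (-4/9) = 0 -> roots r_1 = 1/3, r_2 = -4/3.
Take r = r_1 = 1/3. Let y(x) = x^r sum_{n>=0} a_n x^n with a_0 = 1.
Substitute y = x^r sum a_n x^n and match x^{r+n}. The recurrence is
  D(n) a_n - 4 a_{n-1} - 1 a_{n-2} = 0,  where D(n) = (r+n)(r+n-1) + (2)(r+n) + (-4/9).
  a_n = [4 a_{n-1} + 1 a_{n-2}] / D(n).
Since the indicial polynomial factors as (r - r_1)(r - r_2), D(n) = (r_1 + n - r_1)(r_1 + n - r_2) = n(n + 5/3).
Evaluating step by step (a_0 = 1):
  n = 1: D(1) = 1(1 + 5/3) = 8/3; numerator = 4(1) = 4; a_1 = (4)/(8/3) = 3/2
  n = 2: D(2) = 2(2 + 5/3) = 22/3; numerator = 4(3/2) + 1(1) = 7; a_2 = (7)/(22/3) = 21/22
  n = 3: D(3) = 3(3 + 5/3) = 14; numerator = 4(21/22) + 1(3/2) = 117/22; a_3 = (117/22)/(14) = 117/308
  n = 4: D(4) = 4(4 + 5/3) = 68/3; numerator = 4(117/308) + 1(21/22) = 381/154; a_4 = (381/154)/(68/3) = 1143/10472
  n = 5: D(5) = 5(5 + 5/3) = 100/3; numerator = 4(1143/10472) + 1(117/308) = 4275/5236; a_5 = (4275/5236)/(100/3) = 513/20944

r = 1/3; a_0 = 1; a_1 = 3/2; a_2 = 21/22; a_3 = 117/308; a_4 = 1143/10472; a_5 = 513/20944


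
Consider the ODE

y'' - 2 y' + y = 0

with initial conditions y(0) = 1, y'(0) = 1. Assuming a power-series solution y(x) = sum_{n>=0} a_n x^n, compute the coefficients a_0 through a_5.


Ansatz: y(x) = sum_{n>=0} a_n x^n, so y'(x) = sum_{n>=1} n a_n x^(n-1) and y''(x) = sum_{n>=2} n(n-1) a_n x^(n-2).
Substitute into P(x) y'' + Q(x) y' + R(x) y = 0 with P(x) = 1, Q(x) = -2, R(x) = 1, and match powers of x.
Initial conditions: a_0 = 1, a_1 = 1.
Setting the coefficient of each power of x to zero and solving order by order (substituting the coefficients already found):
  x^0: 2 a_2 - 2 a_1 + a_0 = 0  ->  2 a_2 = 2 a_1 - a_0 = 1  ->  a_2 = 1/2
  x^1: 6 a_3 - 4 a_2 + a_1 = 0  ->  6 a_3 = 4 a_2 - a_1 = 1  ->  a_3 = 1/6
  x^2: 12 a_4 - 6 a_3 + a_2 = 0  ->  12 a_4 = 6 a_3 - a_2 = 1/2  ->  a_4 = 1/24
  x^3: 20 a_5 - 8 a_4 + a_3 = 0  ->  20 a_5 = 8 a_4 - a_3 = 1/6  ->  a_5 = 1/120
Truncated series: y(x) = 1 + x + (1/2) x^2 + (1/6) x^3 + (1/24) x^4 + (1/120) x^5 + O(x^6).

a_0 = 1; a_1 = 1; a_2 = 1/2; a_3 = 1/6; a_4 = 1/24; a_5 = 1/120


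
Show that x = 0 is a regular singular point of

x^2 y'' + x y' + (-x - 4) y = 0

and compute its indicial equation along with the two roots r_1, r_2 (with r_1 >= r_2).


Divide by x^2 to reach normal form y'' + P_1(x) y' + P_2(x) y = 0 with P_1(x) = 1/x and P_2(x) = -1/x - 4/x^2.
x = 0 is a singular point because the y'-coefficient 1/x has a pole at x = 0 and the y-coefficient -1/x - 4/x^2 has a pole at x = 0.
It is a regular singular point because x P_1(x) = p(x) = 1 and x^2 P_2(x) = q(x) = -x - 4 are polynomials, hence analytic at x = 0.
p(0) = 1,  q(0) = -4.
Indicial equation: r(r-1) + p(0) r + q(0) = 0, i.e. r^2 + (p(0) - 1) r + q(0) = 0, i.e. r^2 - 4 = 0.
Discriminant: (0)^2 - 4(-4) = 16, so r = (0 ± 4)/2.
Solving: r_1 = 2, r_2 = -2.

indicial: r^2 - 4 = 0; roots r_1 = 2, r_2 = -2


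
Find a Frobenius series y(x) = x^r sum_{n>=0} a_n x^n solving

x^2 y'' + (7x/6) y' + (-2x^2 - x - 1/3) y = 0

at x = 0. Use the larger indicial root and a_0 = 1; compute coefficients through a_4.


Write in Frobenius form y'' + (p(x)/x) y' + (q(x)/x^2) y = 0:
  p(x) = 7/6,  q(x) = -2x^2 - x - 1/3.
Indicial equation: r(r-1) + (7/6) r + (-1/3) = 0 -> roots r_1 = 1/2, r_2 = -2/3.
Take r = r_1 = 1/2. Let y(x) = x^r sum_{n>=0} a_n x^n with a_0 = 1.
Substitute y = x^r sum a_n x^n and match x^{r+n}. The recurrence is
  D(n) a_n - 1 a_{n-1} - 2 a_{n-2} = 0,  where D(n) = (r+n)(r+n-1) + (7/6)(r+n) + (-1/3).
  a_n = [1 a_{n-1} + 2 a_{n-2}] / D(n).
Since the indicial polynomial factors as (r - r_1)(r - r_2), D(n) = (r_1 + n - r_1)(r_1 + n - r_2) = n(n + 7/6).
Evaluating step by step (a_0 = 1):
  n = 1: D(1) = 1(1 + 7/6) = 13/6; numerator = 1(1) = 1; a_1 = (1)/(13/6) = 6/13
  n = 2: D(2) = 2(2 + 7/6) = 19/3; numerator = 1(6/13) + 2(1) = 32/13; a_2 = (32/13)/(19/3) = 96/247
  n = 3: D(3) = 3(3 + 7/6) = 25/2; numerator = 1(96/247) + 2(6/13) = 324/247; a_3 = (324/247)/(25/2) = 648/6175
  n = 4: D(4) = 4(4 + 7/6) = 62/3; numerator = 1(648/6175) + 2(96/247) = 5448/6175; a_4 = (5448/6175)/(62/3) = 8172/191425

r = 1/2; a_0 = 1; a_1 = 6/13; a_2 = 96/247; a_3 = 648/6175; a_4 = 8172/191425


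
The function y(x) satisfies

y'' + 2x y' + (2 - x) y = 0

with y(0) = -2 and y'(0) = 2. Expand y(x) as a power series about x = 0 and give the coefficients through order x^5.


Ansatz: y(x) = sum_{n>=0} a_n x^n, so y'(x) = sum_{n>=1} n a_n x^(n-1) and y''(x) = sum_{n>=2} n(n-1) a_n x^(n-2).
Substitute into P(x) y'' + Q(x) y' + R(x) y = 0 with P(x) = 1, Q(x) = 2x, R(x) = 2 - x, and match powers of x.
Initial conditions: a_0 = -2, a_1 = 2.
Setting the coefficient of each power of x to zero and solving order by order (substituting the coefficients already found):
  x^0: 2 a_2 + 2 a_0 = 0  ->  2 a_2 = -2 a_0 = 4  ->  a_2 = 2
  x^1: 6 a_3 + 4 a_1 - a_0 = 0  ->  6 a_3 = -4 a_1 + a_0 = -10  ->  a_3 = -5/3
  x^2: 12 a_4 + 6 a_2 - a_1 = 0  ->  12 a_4 = -6 a_2 + a_1 = -10  ->  a_4 = -5/6
  x^3: 20 a_5 + 8 a_3 - a_2 = 0  ->  20 a_5 = -8 a_3 + a_2 = 46/3  ->  a_5 = 23/30
Truncated series: y(x) = -2 + 2 x + 2 x^2 - (5/3) x^3 - (5/6) x^4 + (23/30) x^5 + O(x^6).

a_0 = -2; a_1 = 2; a_2 = 2; a_3 = -5/3; a_4 = -5/6; a_5 = 23/30


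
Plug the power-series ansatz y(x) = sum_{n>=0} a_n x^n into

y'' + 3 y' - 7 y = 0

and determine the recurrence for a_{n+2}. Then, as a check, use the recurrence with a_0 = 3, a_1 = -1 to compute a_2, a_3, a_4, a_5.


Substitute y = sum_n a_n x^n.
y''(x) has coefficient (n+2)(n+1) a_{n+2} at x^n;
3 y'(x) has coefficient 3 (n+1) a_{n+1} at x^n;
-7 y(x) has coefficient -7 a_n at x^n.
Matching x^n: (n+2)(n+1) a_{n+2} + 3 (n+1) a_{n+1} - 7 a_n = 0.
Thus a_{n+2} = [-3 (n+1) a_{n+1} + 7 a_n] / ((n+1)(n+2)).

Check with a_0 = 3, a_1 = -1 (apply the recurrence for n = 0, 1, 2, 3): a_0 = 3, a_1 = -1, a_2 = 12, a_3 = -79/6, a_4 = 135/8, a_5 = -221/15.

a_(n+2) = [-3 (n+1) a_(n+1) + 7 a_n] / ((n+1)(n+2)); check: a_0 = 3, a_1 = -1, a_2 = 12, a_3 = -79/6, a_4 = 135/8, a_5 = -221/15


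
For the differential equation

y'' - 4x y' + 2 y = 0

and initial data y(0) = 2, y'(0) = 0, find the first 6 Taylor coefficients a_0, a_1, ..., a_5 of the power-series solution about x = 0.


Ansatz: y(x) = sum_{n>=0} a_n x^n, so y'(x) = sum_{n>=1} n a_n x^(n-1) and y''(x) = sum_{n>=2} n(n-1) a_n x^(n-2).
Substitute into P(x) y'' + Q(x) y' + R(x) y = 0 with P(x) = 1, Q(x) = -4x, R(x) = 2, and match powers of x.
Initial conditions: a_0 = 2, a_1 = 0.
Setting the coefficient of each power of x to zero and solving order by order (substituting the coefficients already found):
  x^0: 2 a_2 + 2 a_0 = 0  ->  2 a_2 = -2 a_0 = -4  ->  a_2 = -2
  x^1: 6 a_3 - 2 a_1 = 0  ->  6 a_3 = 2 a_1 = 0  ->  a_3 = 0
  x^2: 12 a_4 - 6 a_2 = 0  ->  12 a_4 = 6 a_2 = -12  ->  a_4 = -1
  x^3: 20 a_5 - 10 a_3 = 0  ->  20 a_5 = 10 a_3 = 0  ->  a_5 = 0
Truncated series: y(x) = 2 - 2 x^2 - x^4 + O(x^6).

a_0 = 2; a_1 = 0; a_2 = -2; a_3 = 0; a_4 = -1; a_5 = 0


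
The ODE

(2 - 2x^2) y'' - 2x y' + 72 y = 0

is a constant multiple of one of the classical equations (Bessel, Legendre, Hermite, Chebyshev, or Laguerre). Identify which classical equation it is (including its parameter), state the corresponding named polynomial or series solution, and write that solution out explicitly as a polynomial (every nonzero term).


All three coefficients share the factor 2; dividing through by 2 gives  (1 - x^2) y'' - x y' + 36 y = 0.
This matches the Chebyshev equation (1 - x^2) y'' - x y' + n^2 y = 0 (note the -x y' term, not -2x y') with n^2 = 36, so n = 6; the polynomial solution is T_6(x).
With y = sum_k a_k x^k, matching x^k gives (k+2)(k+1) a_{k+2} = (k^2 - n^2) a_k = (k - 6)(k + 6) a_k. The right side vanishes at k = 6, so the series with the parity of 6 terminates at degree 6.
Standard normalization: leading coefficient of T_n is 2^(n-1), so a_6 = 2^5 = 32. Work downward with a_k = (k+1)(k+2) a_{k+2} / ((k - 6)(k + 6)):
  a_4 = (5)(6)(32) / ((4 - 6)(4 + 6)) = 960/(-20) = -48
  a_2 = (3)(4)(-48) / ((2 - 6)(2 + 6)) = -576/(-32) = 18
  a_0 = (1)(2)(18) / ((0 - 6)(0 + 6)) = 36/(-36) = -1
Hence T_6(x) = 32 x^6 - 48 x^4 + 18 x^2 - 1.

T_6(x); series = 32 x^6 - 48 x^4 + 18 x^2 - 1


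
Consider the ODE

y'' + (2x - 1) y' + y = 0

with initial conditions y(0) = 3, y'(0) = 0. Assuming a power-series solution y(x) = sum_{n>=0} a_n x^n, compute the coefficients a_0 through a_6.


Ansatz: y(x) = sum_{n>=0} a_n x^n, so y'(x) = sum_{n>=1} n a_n x^(n-1) and y''(x) = sum_{n>=2} n(n-1) a_n x^(n-2).
Substitute into P(x) y'' + Q(x) y' + R(x) y = 0 with P(x) = 1, Q(x) = 2x - 1, R(x) = 1, and match powers of x.
Initial conditions: a_0 = 3, a_1 = 0.
Setting the coefficient of each power of x to zero and solving order by order (substituting the coefficients already found):
  x^0: 2 a_2 - a_1 + a_0 = 0  ->  2 a_2 = a_1 - a_0 = -3  ->  a_2 = -3/2
  x^1: 6 a_3 - 2 a_2 + 3 a_1 = 0  ->  6 a_3 = 2 a_2 - 3 a_1 = -3  ->  a_3 = -1/2
  x^2: 12 a_4 - 3 a_3 + 5 a_2 = 0  ->  12 a_4 = 3 a_3 - 5 a_2 = 6  ->  a_4 = 1/2
  x^3: 20 a_5 - 4 a_4 + 7 a_3 = 0  ->  20 a_5 = 4 a_4 - 7 a_3 = 11/2  ->  a_5 = 11/40
  x^4: 30 a_6 - 5 a_5 + 9 a_4 = 0  ->  30 a_6 = 5 a_5 - 9 a_4 = -25/8  ->  a_6 = -5/48
Truncated series: y(x) = 3 - (3/2) x^2 - (1/2) x^3 + (1/2) x^4 + (11/40) x^5 - (5/48) x^6 + O(x^7).

a_0 = 3; a_1 = 0; a_2 = -3/2; a_3 = -1/2; a_4 = 1/2; a_5 = 11/40; a_6 = -5/48


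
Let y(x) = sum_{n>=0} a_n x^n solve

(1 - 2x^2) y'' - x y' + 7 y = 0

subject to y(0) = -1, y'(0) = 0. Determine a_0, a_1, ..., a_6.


Ansatz: y(x) = sum_{n>=0} a_n x^n, so y'(x) = sum_{n>=1} n a_n x^(n-1) and y''(x) = sum_{n>=2} n(n-1) a_n x^(n-2).
Substitute into P(x) y'' + Q(x) y' + R(x) y = 0 with P(x) = 1 - 2x^2, Q(x) = -x, R(x) = 7, and match powers of x.
Initial conditions: a_0 = -1, a_1 = 0.
Setting the coefficient of each power of x to zero and solving order by order (substituting the coefficients already found):
  x^0: 2 a_2 + 7 a_0 = 0  ->  2 a_2 = -7 a_0 = 7  ->  a_2 = 7/2
  x^1: 6 a_3 + 6 a_1 = 0  ->  6 a_3 = -6 a_1 = 0  ->  a_3 = 0
  x^2: 12 a_4 + a_2 = 0  ->  12 a_4 = -a_2 = -7/2  ->  a_4 = -7/24
  x^3: 20 a_5 - 8 a_3 = 0  ->  20 a_5 = 8 a_3 = 0  ->  a_5 = 0
  x^4: 30 a_6 - 21 a_4 = 0  ->  30 a_6 = 21 a_4 = -49/8  ->  a_6 = -49/240
Truncated series: y(x) = -1 + (7/2) x^2 - (7/24) x^4 - (49/240) x^6 + O(x^7).

a_0 = -1; a_1 = 0; a_2 = 7/2; a_3 = 0; a_4 = -7/24; a_5 = 0; a_6 = -49/240


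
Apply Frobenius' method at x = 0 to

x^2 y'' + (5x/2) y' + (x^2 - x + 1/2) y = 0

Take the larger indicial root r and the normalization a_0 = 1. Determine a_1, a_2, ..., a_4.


Write in Frobenius form y'' + (p(x)/x) y' + (q(x)/x^2) y = 0:
  p(x) = 5/2,  q(x) = x^2 - x + 1/2.
Indicial equation: r(r-1) + (5/2) r + (1/2) = 0 -> roots r_1 = -1/2, r_2 = -1.
Take r = r_1 = -1/2. Let y(x) = x^r sum_{n>=0} a_n x^n with a_0 = 1.
Substitute y = x^r sum a_n x^n and match x^{r+n}. The recurrence is
  D(n) a_n - 1 a_{n-1} + 1 a_{n-2} = 0,  where D(n) = (r+n)(r+n-1) + (5/2)(r+n) + (1/2).
  a_n = [1 a_{n-1} - 1 a_{n-2}] / D(n).
Since the indicial polynomial factors as (r - r_1)(r - r_2), D(n) = (r_1 + n - r_1)(r_1 + n - r_2) = n(n + 1/2).
Evaluating step by step (a_0 = 1):
  n = 1: D(1) = 1(1 + 1/2) = 3/2; numerator = 1(1) = 1; a_1 = (1)/(3/2) = 2/3
  n = 2: D(2) = 2(2 + 1/2) = 5; numerator = 1(2/3) - 1(1) = -1/3; a_2 = (-1/3)/(5) = -1/15
  n = 3: D(3) = 3(3 + 1/2) = 21/2; numerator = 1(-1/15) - 1(2/3) = -11/15; a_3 = (-11/15)/(21/2) = -22/315
  n = 4: D(4) = 4(4 + 1/2) = 18; numerator = 1(-22/315) - 1(-1/15) = -1/315; a_4 = (-1/315)/(18) = -1/5670

r = -1/2; a_0 = 1; a_1 = 2/3; a_2 = -1/15; a_3 = -22/315; a_4 = -1/5670


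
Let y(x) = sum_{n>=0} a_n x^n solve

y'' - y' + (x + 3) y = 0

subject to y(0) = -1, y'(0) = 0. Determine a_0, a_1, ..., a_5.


Ansatz: y(x) = sum_{n>=0} a_n x^n, so y'(x) = sum_{n>=1} n a_n x^(n-1) and y''(x) = sum_{n>=2} n(n-1) a_n x^(n-2).
Substitute into P(x) y'' + Q(x) y' + R(x) y = 0 with P(x) = 1, Q(x) = -1, R(x) = x + 3, and match powers of x.
Initial conditions: a_0 = -1, a_1 = 0.
Setting the coefficient of each power of x to zero and solving order by order (substituting the coefficients already found):
  x^0: 2 a_2 - a_1 + 3 a_0 = 0  ->  2 a_2 = a_1 - 3 a_0 = 3  ->  a_2 = 3/2
  x^1: 6 a_3 - 2 a_2 + 3 a_1 + a_0 = 0  ->  6 a_3 = 2 a_2 - 3 a_1 - a_0 = 4  ->  a_3 = 2/3
  x^2: 12 a_4 - 3 a_3 + 3 a_2 + a_1 = 0  ->  12 a_4 = 3 a_3 - 3 a_2 - a_1 = -5/2  ->  a_4 = -5/24
  x^3: 20 a_5 - 4 a_4 + 3 a_3 + a_2 = 0  ->  20 a_5 = 4 a_4 - 3 a_3 - a_2 = -13/3  ->  a_5 = -13/60
Truncated series: y(x) = -1 + (3/2) x^2 + (2/3) x^3 - (5/24) x^4 - (13/60) x^5 + O(x^6).

a_0 = -1; a_1 = 0; a_2 = 3/2; a_3 = 2/3; a_4 = -5/24; a_5 = -13/60


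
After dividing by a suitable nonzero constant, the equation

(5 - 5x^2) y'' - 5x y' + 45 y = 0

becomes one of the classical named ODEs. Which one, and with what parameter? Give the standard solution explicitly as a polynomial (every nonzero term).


All three coefficients share the factor 5; dividing through by 5 gives  (1 - x^2) y'' - x y' + 9 y = 0.
This matches the Chebyshev equation (1 - x^2) y'' - x y' + n^2 y = 0 (note the -x y' term, not -2x y') with n^2 = 9, so n = 3; the polynomial solution is T_3(x).
With y = sum_k a_k x^k, matching x^k gives (k+2)(k+1) a_{k+2} = (k^2 - n^2) a_k = (k - 3)(k + 3) a_k. The right side vanishes at k = 3, so the series with the parity of 3 terminates at degree 3.
Standard normalization: leading coefficient of T_n is 2^(n-1), so a_3 = 2^2 = 4. Work downward with a_k = (k+1)(k+2) a_{k+2} / ((k - 3)(k + 3)):
  a_1 = (2)(3)(4) / ((1 - 3)(1 + 3)) = 24/(-8) = -3
Hence T_3(x) = 4 x^3 - 3 x.

T_3(x); series = 4 x^3 - 3 x


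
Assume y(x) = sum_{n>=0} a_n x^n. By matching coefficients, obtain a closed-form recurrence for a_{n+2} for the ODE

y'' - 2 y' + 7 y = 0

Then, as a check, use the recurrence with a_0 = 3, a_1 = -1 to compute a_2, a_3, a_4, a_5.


Substitute y = sum_n a_n x^n.
y''(x) has coefficient (n+2)(n+1) a_{n+2} at x^n;
-2 y'(x) has coefficient -2 (n+1) a_{n+1} at x^n;
7 y(x) has coefficient 7 a_n at x^n.
Matching x^n: (n+2)(n+1) a_{n+2} - 2 (n+1) a_{n+1} + 7 a_n = 0.
Thus a_{n+2} = [2 (n+1) a_{n+1} - 7 a_n] / ((n+1)(n+2)).

Check with a_0 = 3, a_1 = -1 (apply the recurrence for n = 0, 1, 2, 3): a_0 = 3, a_1 = -1, a_2 = -23/2, a_3 = -13/2, a_4 = 83/24, a_5 = 439/120.

a_(n+2) = [2 (n+1) a_(n+1) - 7 a_n] / ((n+1)(n+2)); check: a_0 = 3, a_1 = -1, a_2 = -23/2, a_3 = -13/2, a_4 = 83/24, a_5 = 439/120


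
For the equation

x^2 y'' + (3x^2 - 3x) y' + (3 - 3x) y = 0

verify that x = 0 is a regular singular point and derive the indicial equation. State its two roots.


Divide by x^2 to reach normal form y'' + P_1(x) y' + P_2(x) y = 0 with P_1(x) = 3 - 3/x and P_2(x) = -3/x + 3/x^2.
x = 0 is a singular point because the y'-coefficient 3 - 3/x has a pole at x = 0 and the y-coefficient -3/x + 3/x^2 has a pole at x = 0.
It is a regular singular point because x P_1(x) = p(x) = 3x - 3 and x^2 P_2(x) = q(x) = 3 - 3x are polynomials, hence analytic at x = 0.
p(0) = -3,  q(0) = 3.
Indicial equation: r(r-1) + p(0) r + q(0) = 0, i.e. r^2 + (p(0) - 1) r + q(0) = 0, i.e. r^2 - 4 r + 3 = 0.
Discriminant: (-4)^2 - 4(3) = 4, so r = (4 ± 2)/2.
Solving: r_1 = 3, r_2 = 1.

indicial: r^2 - 4 r + 3 = 0; roots r_1 = 3, r_2 = 1


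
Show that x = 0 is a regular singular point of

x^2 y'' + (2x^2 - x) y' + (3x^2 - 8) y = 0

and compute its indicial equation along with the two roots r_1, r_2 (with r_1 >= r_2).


Divide by x^2 to reach normal form y'' + P_1(x) y' + P_2(x) y = 0 with P_1(x) = 2 - 1/x and P_2(x) = 3 - 8/x^2.
x = 0 is a singular point because the y'-coefficient 2 - 1/x has a pole at x = 0 and the y-coefficient 3 - 8/x^2 has a pole at x = 0.
It is a regular singular point because x P_1(x) = p(x) = 2x - 1 and x^2 P_2(x) = q(x) = 3x^2 - 8 are polynomials, hence analytic at x = 0.
p(0) = -1,  q(0) = -8.
Indicial equation: r(r-1) + p(0) r + q(0) = 0, i.e. r^2 + (p(0) - 1) r + q(0) = 0, i.e. r^2 - 2 r - 8 = 0.
Discriminant: (-2)^2 - 4(-8) = 36, so r = (2 ± 6)/2.
Solving: r_1 = 4, r_2 = -2.

indicial: r^2 - 2 r - 8 = 0; roots r_1 = 4, r_2 = -2


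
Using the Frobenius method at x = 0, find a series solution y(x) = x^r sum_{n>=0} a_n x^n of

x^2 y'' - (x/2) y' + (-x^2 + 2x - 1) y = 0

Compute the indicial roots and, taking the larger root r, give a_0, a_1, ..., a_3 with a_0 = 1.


Write in Frobenius form y'' + (p(x)/x) y' + (q(x)/x^2) y = 0:
  p(x) = -1/2,  q(x) = -x^2 + 2x - 1.
Indicial equation: r(r-1) + (-1/2) r + (-1) = 0 -> roots r_1 = 2, r_2 = -1/2.
Take r = r_1 = 2. Let y(x) = x^r sum_{n>=0} a_n x^n with a_0 = 1.
Substitute y = x^r sum a_n x^n and match x^{r+n}. The recurrence is
  D(n) a_n + 2 a_{n-1} - 1 a_{n-2} = 0,  where D(n) = (r+n)(r+n-1) + (-1/2)(r+n) + (-1).
  a_n = [-2 a_{n-1} + 1 a_{n-2}] / D(n).
Since the indicial polynomial factors as (r - r_1)(r - r_2), D(n) = (r_1 + n - r_1)(r_1 + n - r_2) = n(n + 5/2).
Evaluating step by step (a_0 = 1):
  n = 1: D(1) = 1(1 + 5/2) = 7/2; numerator = -2(1) = -2; a_1 = (-2)/(7/2) = -4/7
  n = 2: D(2) = 2(2 + 5/2) = 9; numerator = -2(-4/7) + 1(1) = 15/7; a_2 = (15/7)/(9) = 5/21
  n = 3: D(3) = 3(3 + 5/2) = 33/2; numerator = -2(5/21) + 1(-4/7) = -22/21; a_3 = (-22/21)/(33/2) = -4/63

r = 2; a_0 = 1; a_1 = -4/7; a_2 = 5/21; a_3 = -4/63


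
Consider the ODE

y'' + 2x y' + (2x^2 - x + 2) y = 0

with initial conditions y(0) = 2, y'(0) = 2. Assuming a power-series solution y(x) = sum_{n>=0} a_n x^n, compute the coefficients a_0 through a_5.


Ansatz: y(x) = sum_{n>=0} a_n x^n, so y'(x) = sum_{n>=1} n a_n x^(n-1) and y''(x) = sum_{n>=2} n(n-1) a_n x^(n-2).
Substitute into P(x) y'' + Q(x) y' + R(x) y = 0 with P(x) = 1, Q(x) = 2x, R(x) = 2x^2 - x + 2, and match powers of x.
Initial conditions: a_0 = 2, a_1 = 2.
Setting the coefficient of each power of x to zero and solving order by order (substituting the coefficients already found):
  x^0: 2 a_2 + 2 a_0 = 0  ->  2 a_2 = -2 a_0 = -4  ->  a_2 = -2
  x^1: 6 a_3 + 4 a_1 - a_0 = 0  ->  6 a_3 = -4 a_1 + a_0 = -6  ->  a_3 = -1
  x^2: 12 a_4 + 6 a_2 - a_1 + 2 a_0 = 0  ->  12 a_4 = -6 a_2 + a_1 - 2 a_0 = 10  ->  a_4 = 5/6
  x^3: 20 a_5 + 8 a_3 - a_2 + 2 a_1 = 0  ->  20 a_5 = -8 a_3 + a_2 - 2 a_1 = 2  ->  a_5 = 1/10
Truncated series: y(x) = 2 + 2 x - 2 x^2 - x^3 + (5/6) x^4 + (1/10) x^5 + O(x^6).

a_0 = 2; a_1 = 2; a_2 = -2; a_3 = -1; a_4 = 5/6; a_5 = 1/10


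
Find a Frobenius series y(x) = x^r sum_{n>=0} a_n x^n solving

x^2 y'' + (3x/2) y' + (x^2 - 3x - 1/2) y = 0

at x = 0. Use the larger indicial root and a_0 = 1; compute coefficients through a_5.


Write in Frobenius form y'' + (p(x)/x) y' + (q(x)/x^2) y = 0:
  p(x) = 3/2,  q(x) = x^2 - 3x - 1/2.
Indicial equation: r(r-1) + (3/2) r + (-1/2) = 0 -> roots r_1 = 1/2, r_2 = -1.
Take r = r_1 = 1/2. Let y(x) = x^r sum_{n>=0} a_n x^n with a_0 = 1.
Substitute y = x^r sum a_n x^n and match x^{r+n}. The recurrence is
  D(n) a_n - 3 a_{n-1} + 1 a_{n-2} = 0,  where D(n) = (r+n)(r+n-1) + (3/2)(r+n) + (-1/2).
  a_n = [3 a_{n-1} - 1 a_{n-2}] / D(n).
Since the indicial polynomial factors as (r - r_1)(r - r_2), D(n) = (r_1 + n - r_1)(r_1 + n - r_2) = n(n + 3/2).
Evaluating step by step (a_0 = 1):
  n = 1: D(1) = 1(1 + 3/2) = 5/2; numerator = 3(1) = 3; a_1 = (3)/(5/2) = 6/5
  n = 2: D(2) = 2(2 + 3/2) = 7; numerator = 3(6/5) - 1(1) = 13/5; a_2 = (13/5)/(7) = 13/35
  n = 3: D(3) = 3(3 + 3/2) = 27/2; numerator = 3(13/35) - 1(6/5) = -3/35; a_3 = (-3/35)/(27/2) = -2/315
  n = 4: D(4) = 4(4 + 3/2) = 22; numerator = 3(-2/315) - 1(13/35) = -41/105; a_4 = (-41/105)/(22) = -41/2310
  n = 5: D(5) = 5(5 + 3/2) = 65/2; numerator = 3(-41/2310) - 1(-2/315) = -65/1386; a_5 = (-65/1386)/(65/2) = -1/693

r = 1/2; a_0 = 1; a_1 = 6/5; a_2 = 13/35; a_3 = -2/315; a_4 = -41/2310; a_5 = -1/693


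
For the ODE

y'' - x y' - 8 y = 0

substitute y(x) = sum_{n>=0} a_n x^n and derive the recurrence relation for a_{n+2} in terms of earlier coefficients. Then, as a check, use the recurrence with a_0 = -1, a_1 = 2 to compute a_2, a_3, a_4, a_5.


Substitute y = sum_n a_n x^n.
y''(x) has coefficient (n+2)(n+1) a_{n+2} at x^n;
-x y'(x) has coefficient -n a_n at x^n (shift);
-8 y(x) has coefficient -8 a_n at x^n.
Matching x^n: (n+2)(n+1) a_{n+2} + (-n - 8) a_n = 0.
Thus a_{n+2} = (n + 8) / ((n+1)(n+2)) * a_n.

Check with a_0 = -1, a_1 = 2 (apply the recurrence for n = 0, 1, 2, 3): a_0 = -1, a_1 = 2, a_2 = -4, a_3 = 3, a_4 = -10/3, a_5 = 33/20.

a_(n+2) = (n + 8) / ((n+1)(n+2)) * a_n; check: a_0 = -1, a_1 = 2, a_2 = -4, a_3 = 3, a_4 = -10/3, a_5 = 33/20


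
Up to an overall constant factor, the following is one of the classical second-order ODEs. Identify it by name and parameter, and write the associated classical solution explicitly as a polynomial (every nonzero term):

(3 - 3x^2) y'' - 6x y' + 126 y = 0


All three coefficients share the factor 3; dividing through by 3 gives  (1 - x^2) y'' - 2x y' + 42 y = 0.
This matches the Legendre equation (1 - x^2) y'' - 2x y' + n(n+1) y = 0 (note the -2x y' term) with n(n+1) = 42, so n = 6; the polynomial solution is P_6(x).
With y = sum_k a_k x^k, matching x^k gives (k+2)(k+1) a_{k+2} = [k(k+1) - n(n+1)] a_k = (k - 6)(k + 7) a_k. The right side vanishes at k = 6, so the series with the parity of 6 terminates at degree 6.
Standard normalization (P_n(1) = 1): leading coefficient (2n)!/(2^n (n!)^2) = 479001600/(64*518400) = 231/16, so a_6 = 231/16. Work downward with a_k = (k+1)(k+2) a_{k+2} / ((k - 6)(k + 7)):
  a_4 = (5)(6)(231/16) / ((4 - 6)(4 + 7)) = (3465/8)/(-22) = -315/16
  a_2 = (3)(4)(-315/16) / ((2 - 6)(2 + 7)) = (-945/4)/(-36) = 105/16
  a_0 = (1)(2)(105/16) / ((0 - 6)(0 + 7)) = (105/8)/(-42) = -5/16
Hence P_6(x) = 231 x^6/16 - 315 x^4/16 + 105 x^2/16 - 5/16.

P_6(x); series = 231 x^6/16 - 315 x^4/16 + 105 x^2/16 - 5/16


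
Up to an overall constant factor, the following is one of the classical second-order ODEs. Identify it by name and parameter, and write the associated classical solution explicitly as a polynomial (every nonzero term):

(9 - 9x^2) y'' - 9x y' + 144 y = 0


All three coefficients share the factor 9; dividing through by 9 gives  (1 - x^2) y'' - x y' + 16 y = 0.
This matches the Chebyshev equation (1 - x^2) y'' - x y' + n^2 y = 0 (note the -x y' term, not -2x y') with n^2 = 16, so n = 4; the polynomial solution is T_4(x).
With y = sum_k a_k x^k, matching x^k gives (k+2)(k+1) a_{k+2} = (k^2 - n^2) a_k = (k - 4)(k + 4) a_k. The right side vanishes at k = 4, so the series with the parity of 4 terminates at degree 4.
Standard normalization: leading coefficient of T_n is 2^(n-1), so a_4 = 2^3 = 8. Work downward with a_k = (k+1)(k+2) a_{k+2} / ((k - 4)(k + 4)):
  a_2 = (3)(4)(8) / ((2 - 4)(2 + 4)) = 96/(-12) = -8
  a_0 = (1)(2)(-8) / ((0 - 4)(0 + 4)) = -16/(-16) = 1
Hence T_4(x) = 8 x^4 - 8 x^2 + 1.

T_4(x); series = 8 x^4 - 8 x^2 + 1


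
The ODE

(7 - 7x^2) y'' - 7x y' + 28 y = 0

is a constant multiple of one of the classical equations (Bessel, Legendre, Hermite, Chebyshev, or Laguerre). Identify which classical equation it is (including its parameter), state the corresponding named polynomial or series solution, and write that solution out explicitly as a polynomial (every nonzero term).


All three coefficients share the factor 7; dividing through by 7 gives  (1 - x^2) y'' - x y' + 4 y = 0.
This matches the Chebyshev equation (1 - x^2) y'' - x y' + n^2 y = 0 (note the -x y' term, not -2x y') with n^2 = 4, so n = 2; the polynomial solution is T_2(x).
With y = sum_k a_k x^k, matching x^k gives (k+2)(k+1) a_{k+2} = (k^2 - n^2) a_k = (k - 2)(k + 2) a_k. The right side vanishes at k = 2, so the series with the parity of 2 terminates at degree 2.
Standard normalization: leading coefficient of T_n is 2^(n-1), so a_2 = 2^1 = 2. Work downward with a_k = (k+1)(k+2) a_{k+2} / ((k - 2)(k + 2)):
  a_0 = (1)(2)(2) / ((0 - 2)(0 + 2)) = 4/(-4) = -1
Hence T_2(x) = 2 x^2 - 1.

T_2(x); series = 2 x^2 - 1


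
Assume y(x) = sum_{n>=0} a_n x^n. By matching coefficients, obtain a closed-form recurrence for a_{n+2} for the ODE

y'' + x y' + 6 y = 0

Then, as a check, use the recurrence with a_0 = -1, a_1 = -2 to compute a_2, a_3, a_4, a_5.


Substitute y = sum_n a_n x^n.
y''(x) has coefficient (n+2)(n+1) a_{n+2} at x^n;
x y'(x) has coefficient n a_n at x^n (shift);
6 y(x) has coefficient 6 a_n at x^n.
Matching x^n: (n+2)(n+1) a_{n+2} + (n + 6) a_n = 0.
Thus a_{n+2} = (-n - 6) / ((n+1)(n+2)) * a_n.

Check with a_0 = -1, a_1 = -2 (apply the recurrence for n = 0, 1, 2, 3): a_0 = -1, a_1 = -2, a_2 = 3, a_3 = 7/3, a_4 = -2, a_5 = -21/20.

a_(n+2) = (-n - 6) / ((n+1)(n+2)) * a_n; check: a_0 = -1, a_1 = -2, a_2 = 3, a_3 = 7/3, a_4 = -2, a_5 = -21/20


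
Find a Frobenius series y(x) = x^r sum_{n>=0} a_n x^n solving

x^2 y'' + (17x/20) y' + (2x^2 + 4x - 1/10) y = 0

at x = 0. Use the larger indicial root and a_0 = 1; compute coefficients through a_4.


Write in Frobenius form y'' + (p(x)/x) y' + (q(x)/x^2) y = 0:
  p(x) = 17/20,  q(x) = 2x^2 + 4x - 1/10.
Indicial equation: r(r-1) + (17/20) r + (-1/10) = 0 -> roots r_1 = 2/5, r_2 = -1/4.
Take r = r_1 = 2/5. Let y(x) = x^r sum_{n>=0} a_n x^n with a_0 = 1.
Substitute y = x^r sum a_n x^n and match x^{r+n}. The recurrence is
  D(n) a_n + 4 a_{n-1} + 2 a_{n-2} = 0,  where D(n) = (r+n)(r+n-1) + (17/20)(r+n) + (-1/10).
  a_n = [-4 a_{n-1} - 2 a_{n-2}] / D(n).
Since the indicial polynomial factors as (r - r_1)(r - r_2), D(n) = (r_1 + n - r_1)(r_1 + n - r_2) = n(n + 13/20).
Evaluating step by step (a_0 = 1):
  n = 1: D(1) = 1(1 + 13/20) = 33/20; numerator = -4(1) = -4; a_1 = (-4)/(33/20) = -80/33
  n = 2: D(2) = 2(2 + 13/20) = 53/10; numerator = -4(-80/33) - 2(1) = 254/33; a_2 = (254/33)/(53/10) = 2540/1749
  n = 3: D(3) = 3(3 + 13/20) = 219/20; numerator = -4(2540/1749) - 2(-80/33) = -560/583; a_3 = (-560/583)/(219/20) = -11200/127677
  n = 4: D(4) = 4(4 + 13/20) = 93/5; numerator = -4(-11200/127677) - 2(2540/1749) = -9880/3869; a_4 = (-9880/3869)/(93/5) = -49400/359817

r = 2/5; a_0 = 1; a_1 = -80/33; a_2 = 2540/1749; a_3 = -11200/127677; a_4 = -49400/359817


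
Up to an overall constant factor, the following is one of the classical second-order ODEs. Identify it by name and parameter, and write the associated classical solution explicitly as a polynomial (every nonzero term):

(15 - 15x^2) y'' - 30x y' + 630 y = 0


All three coefficients share the factor 15; dividing through by 15 gives  (1 - x^2) y'' - 2x y' + 42 y = 0.
This matches the Legendre equation (1 - x^2) y'' - 2x y' + n(n+1) y = 0 (note the -2x y' term) with n(n+1) = 42, so n = 6; the polynomial solution is P_6(x).
With y = sum_k a_k x^k, matching x^k gives (k+2)(k+1) a_{k+2} = [k(k+1) - n(n+1)] a_k = (k - 6)(k + 7) a_k. The right side vanishes at k = 6, so the series with the parity of 6 terminates at degree 6.
Standard normalization (P_n(1) = 1): leading coefficient (2n)!/(2^n (n!)^2) = 479001600/(64*518400) = 231/16, so a_6 = 231/16. Work downward with a_k = (k+1)(k+2) a_{k+2} / ((k - 6)(k + 7)):
  a_4 = (5)(6)(231/16) / ((4 - 6)(4 + 7)) = (3465/8)/(-22) = -315/16
  a_2 = (3)(4)(-315/16) / ((2 - 6)(2 + 7)) = (-945/4)/(-36) = 105/16
  a_0 = (1)(2)(105/16) / ((0 - 6)(0 + 7)) = (105/8)/(-42) = -5/16
Hence P_6(x) = 231 x^6/16 - 315 x^4/16 + 105 x^2/16 - 5/16.

P_6(x); series = 231 x^6/16 - 315 x^4/16 + 105 x^2/16 - 5/16


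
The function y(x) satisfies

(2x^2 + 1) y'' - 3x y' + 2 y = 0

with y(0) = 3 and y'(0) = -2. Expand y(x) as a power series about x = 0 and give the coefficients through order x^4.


Ansatz: y(x) = sum_{n>=0} a_n x^n, so y'(x) = sum_{n>=1} n a_n x^(n-1) and y''(x) = sum_{n>=2} n(n-1) a_n x^(n-2).
Substitute into P(x) y'' + Q(x) y' + R(x) y = 0 with P(x) = 2x^2 + 1, Q(x) = -3x, R(x) = 2, and match powers of x.
Initial conditions: a_0 = 3, a_1 = -2.
Setting the coefficient of each power of x to zero and solving order by order (substituting the coefficients already found):
  x^0: 2 a_2 + 2 a_0 = 0  ->  2 a_2 = -2 a_0 = -6  ->  a_2 = -3
  x^1: 6 a_3 - a_1 = 0  ->  6 a_3 = a_1 = -2  ->  a_3 = -1/3
  x^2: 12 a_4 = 0  ->  a_4 = 0
Truncated series: y(x) = 3 - 2 x - 3 x^2 - (1/3) x^3 + O(x^5).

a_0 = 3; a_1 = -2; a_2 = -3; a_3 = -1/3; a_4 = 0


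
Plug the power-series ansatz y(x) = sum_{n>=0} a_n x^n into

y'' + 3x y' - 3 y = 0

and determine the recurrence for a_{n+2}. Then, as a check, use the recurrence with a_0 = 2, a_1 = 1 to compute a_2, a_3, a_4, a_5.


Substitute y = sum_n a_n x^n.
y''(x) has coefficient (n+2)(n+1) a_{n+2} at x^n;
3 x y'(x) has coefficient 3 n a_n at x^n (shift);
-3 y(x) has coefficient -3 a_n at x^n.
Matching x^n: (n+2)(n+1) a_{n+2} + (3n - 3) a_n = 0.
Thus a_{n+2} = (-3n + 3) / ((n+1)(n+2)) * a_n.

Check with a_0 = 2, a_1 = 1 (apply the recurrence for n = 0, 1, 2, 3): a_0 = 2, a_1 = 1, a_2 = 3, a_3 = 0, a_4 = -3/4, a_5 = 0.

a_(n+2) = (-3n + 3) / ((n+1)(n+2)) * a_n; check: a_0 = 2, a_1 = 1, a_2 = 3, a_3 = 0, a_4 = -3/4, a_5 = 0


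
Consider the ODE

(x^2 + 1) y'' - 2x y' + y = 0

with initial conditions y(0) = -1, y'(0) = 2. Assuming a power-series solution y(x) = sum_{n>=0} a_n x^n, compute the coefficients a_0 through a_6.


Ansatz: y(x) = sum_{n>=0} a_n x^n, so y'(x) = sum_{n>=1} n a_n x^(n-1) and y''(x) = sum_{n>=2} n(n-1) a_n x^(n-2).
Substitute into P(x) y'' + Q(x) y' + R(x) y = 0 with P(x) = x^2 + 1, Q(x) = -2x, R(x) = 1, and match powers of x.
Initial conditions: a_0 = -1, a_1 = 2.
Setting the coefficient of each power of x to zero and solving order by order (substituting the coefficients already found):
  x^0: 2 a_2 + a_0 = 0  ->  2 a_2 = -a_0 = 1  ->  a_2 = 1/2
  x^1: 6 a_3 - a_1 = 0  ->  6 a_3 = a_1 = 2  ->  a_3 = 1/3
  x^2: 12 a_4 - a_2 = 0  ->  12 a_4 = a_2 = 1/2  ->  a_4 = 1/24
  x^3: 20 a_5 + a_3 = 0  ->  20 a_5 = -a_3 = -1/3  ->  a_5 = -1/60
  x^4: 30 a_6 + 5 a_4 = 0  ->  30 a_6 = -5 a_4 = -5/24  ->  a_6 = -1/144
Truncated series: y(x) = -1 + 2 x + (1/2) x^2 + (1/3) x^3 + (1/24) x^4 - (1/60) x^5 - (1/144) x^6 + O(x^7).

a_0 = -1; a_1 = 2; a_2 = 1/2; a_3 = 1/3; a_4 = 1/24; a_5 = -1/60; a_6 = -1/144


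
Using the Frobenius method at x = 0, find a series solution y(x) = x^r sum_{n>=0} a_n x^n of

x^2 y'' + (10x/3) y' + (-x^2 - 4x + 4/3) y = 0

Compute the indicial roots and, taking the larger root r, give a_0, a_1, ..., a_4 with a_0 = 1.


Write in Frobenius form y'' + (p(x)/x) y' + (q(x)/x^2) y = 0:
  p(x) = 10/3,  q(x) = -x^2 - 4x + 4/3.
Indicial equation: r(r-1) + (10/3) r + (4/3) = 0 -> roots r_1 = -1, r_2 = -4/3.
Take r = r_1 = -1. Let y(x) = x^r sum_{n>=0} a_n x^n with a_0 = 1.
Substitute y = x^r sum a_n x^n and match x^{r+n}. The recurrence is
  D(n) a_n - 4 a_{n-1} - 1 a_{n-2} = 0,  where D(n) = (r+n)(r+n-1) + (10/3)(r+n) + (4/3).
  a_n = [4 a_{n-1} + 1 a_{n-2}] / D(n).
Since the indicial polynomial factors as (r - r_1)(r - r_2), D(n) = (r_1 + n - r_1)(r_1 + n - r_2) = n(n + 1/3).
Evaluating step by step (a_0 = 1):
  n = 1: D(1) = 1(1 + 1/3) = 4/3; numerator = 4(1) = 4; a_1 = (4)/(4/3) = 3
  n = 2: D(2) = 2(2 + 1/3) = 14/3; numerator = 4(3) + 1(1) = 13; a_2 = (13)/(14/3) = 39/14
  n = 3: D(3) = 3(3 + 1/3) = 10; numerator = 4(39/14) + 1(3) = 99/7; a_3 = (99/7)/(10) = 99/70
  n = 4: D(4) = 4(4 + 1/3) = 52/3; numerator = 4(99/70) + 1(39/14) = 591/70; a_4 = (591/70)/(52/3) = 1773/3640

r = -1; a_0 = 1; a_1 = 3; a_2 = 39/14; a_3 = 99/70; a_4 = 1773/3640


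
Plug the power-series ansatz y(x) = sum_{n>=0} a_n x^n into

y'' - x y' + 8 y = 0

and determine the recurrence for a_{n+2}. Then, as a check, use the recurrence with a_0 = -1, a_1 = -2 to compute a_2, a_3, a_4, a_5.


Substitute y = sum_n a_n x^n.
y''(x) has coefficient (n+2)(n+1) a_{n+2} at x^n;
-x y'(x) has coefficient -n a_n at x^n (shift);
8 y(x) has coefficient 8 a_n at x^n.
Matching x^n: (n+2)(n+1) a_{n+2} + (-n + 8) a_n = 0.
Thus a_{n+2} = (n - 8) / ((n+1)(n+2)) * a_n.

Check with a_0 = -1, a_1 = -2 (apply the recurrence for n = 0, 1, 2, 3): a_0 = -1, a_1 = -2, a_2 = 4, a_3 = 7/3, a_4 = -2, a_5 = -7/12.

a_(n+2) = (n - 8) / ((n+1)(n+2)) * a_n; check: a_0 = -1, a_1 = -2, a_2 = 4, a_3 = 7/3, a_4 = -2, a_5 = -7/12


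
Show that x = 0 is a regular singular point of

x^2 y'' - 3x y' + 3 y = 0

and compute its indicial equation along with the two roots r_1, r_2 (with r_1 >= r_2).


Divide by x^2 to reach normal form y'' + P_1(x) y' + P_2(x) y = 0 with P_1(x) = -3/x and P_2(x) = 3/x^2.
x = 0 is a singular point because the y'-coefficient -3/x has a pole at x = 0 and the y-coefficient 3/x^2 has a pole at x = 0.
It is a regular singular point because x P_1(x) = p(x) = -3 and x^2 P_2(x) = q(x) = 3 are polynomials, hence analytic at x = 0.
p(0) = -3,  q(0) = 3.
Indicial equation: r(r-1) + p(0) r + q(0) = 0, i.e. r^2 + (p(0) - 1) r + q(0) = 0, i.e. r^2 - 4 r + 3 = 0.
Discriminant: (-4)^2 - 4(3) = 4, so r = (4 ± 2)/2.
Solving: r_1 = 3, r_2 = 1.

indicial: r^2 - 4 r + 3 = 0; roots r_1 = 3, r_2 = 1


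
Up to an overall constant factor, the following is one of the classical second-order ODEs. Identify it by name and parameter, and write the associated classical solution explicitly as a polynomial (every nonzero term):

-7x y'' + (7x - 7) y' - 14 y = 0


All three coefficients share the factor -7; dividing through by -7 gives  x y'' + (1 - x) y' + 2 y = 0.
This matches the Laguerre equation x y'' + (1 - x) y' + n y = 0 with n = 2; the polynomial solution is L_2(x).
With y = sum_k a_k x^k, matching x^k gives (k+1)k a_{k+1} + (k+1) a_{k+1} - k a_k + n a_k = 0, i.e. (k+1)^2 a_{k+1} = (k - n) a_k = (k - 2) a_k. The right side vanishes at k = 2, so the series terminates at degree 2.
Standard normalization L_n(0) = 1 gives a_0 = 1. Work upward with a_{k+1} = (k - 2) a_k / (k+1)^2:
  a_1 = (0 - 2)(1) / 1^2 = -2/1 = -2
  a_2 = (1 - 2)(-2) / 2^2 = 2/4 = 1/2
Hence L_2(x) = x^2/2 - 2 x + 1.

L_2(x); series = x^2/2 - 2 x + 1


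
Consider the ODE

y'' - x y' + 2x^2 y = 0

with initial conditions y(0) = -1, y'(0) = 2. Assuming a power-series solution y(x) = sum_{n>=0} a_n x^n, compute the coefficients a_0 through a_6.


Ansatz: y(x) = sum_{n>=0} a_n x^n, so y'(x) = sum_{n>=1} n a_n x^(n-1) and y''(x) = sum_{n>=2} n(n-1) a_n x^(n-2).
Substitute into P(x) y'' + Q(x) y' + R(x) y = 0 with P(x) = 1, Q(x) = -x, R(x) = 2x^2, and match powers of x.
Initial conditions: a_0 = -1, a_1 = 2.
Setting the coefficient of each power of x to zero and solving order by order (substituting the coefficients already found):
  x^0: 2 a_2 = 0  ->  a_2 = 0
  x^1: 6 a_3 - a_1 = 0  ->  6 a_3 = a_1 = 2  ->  a_3 = 1/3
  x^2: 12 a_4 - 2 a_2 + 2 a_0 = 0  ->  12 a_4 = 2 a_2 - 2 a_0 = 2  ->  a_4 = 1/6
  x^3: 20 a_5 - 3 a_3 + 2 a_1 = 0  ->  20 a_5 = 3 a_3 - 2 a_1 = -3  ->  a_5 = -3/20
  x^4: 30 a_6 - 4 a_4 + 2 a_2 = 0  ->  30 a_6 = 4 a_4 - 2 a_2 = 2/3  ->  a_6 = 1/45
Truncated series: y(x) = -1 + 2 x + (1/3) x^3 + (1/6) x^4 - (3/20) x^5 + (1/45) x^6 + O(x^7).

a_0 = -1; a_1 = 2; a_2 = 0; a_3 = 1/3; a_4 = 1/6; a_5 = -3/20; a_6 = 1/45
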